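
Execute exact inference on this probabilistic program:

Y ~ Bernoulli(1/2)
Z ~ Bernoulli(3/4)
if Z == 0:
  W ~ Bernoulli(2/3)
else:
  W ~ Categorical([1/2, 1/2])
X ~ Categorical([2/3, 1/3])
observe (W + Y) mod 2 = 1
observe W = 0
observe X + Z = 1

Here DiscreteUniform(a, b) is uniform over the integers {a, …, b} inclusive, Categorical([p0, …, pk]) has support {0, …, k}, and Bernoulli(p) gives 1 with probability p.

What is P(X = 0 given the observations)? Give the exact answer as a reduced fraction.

P(X = 0 | obs) = 9/10

Enumerate traces; 2 have nonzero weight after conditioning:
  (Y=1, Z=0, W=0, X=1) weight 1/72
  (Y=1, Z=1, W=0, X=0) weight 1/8
Group by X:
  weight(X=0) = 1/8
  weight(X=1) = 1/72
Total weight = 1/8 + 1/72 = 5/36
P(X=0 | obs) = 1/8 / 5/36 = 9/10
P(X=1 | obs) = 1/72 / 5/36 = 1/10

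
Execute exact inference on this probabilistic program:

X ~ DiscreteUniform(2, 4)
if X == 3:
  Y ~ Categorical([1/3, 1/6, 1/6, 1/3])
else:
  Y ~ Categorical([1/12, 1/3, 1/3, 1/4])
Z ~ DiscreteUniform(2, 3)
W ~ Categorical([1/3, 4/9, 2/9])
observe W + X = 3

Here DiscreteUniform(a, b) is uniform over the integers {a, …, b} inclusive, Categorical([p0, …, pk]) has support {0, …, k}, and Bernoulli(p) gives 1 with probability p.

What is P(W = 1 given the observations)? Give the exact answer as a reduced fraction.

Enumerate traces; 16 have nonzero weight after conditioning:
  (X=2, Y=0, Z=2, W=1) weight 1/162
  (X=2, Y=0, Z=3, W=1) weight 1/162
  (X=2, Y=1, Z=2, W=1) weight 2/81
  (X=2, Y=1, Z=3, W=1) weight 2/81
  (X=2, Y=2, Z=2, W=1) weight 2/81
  (X=2, Y=2, Z=3, W=1) weight 2/81
  (X=2, Y=3, Z=2, W=1) weight 1/54
  (X=2, Y=3, Z=3, W=1) weight 1/54
  (X=3, Y=0, Z=2, W=0) weight 1/54
  … 7 more
Group by W:
  weight(W=0) = 1/9
  weight(W=1) = 4/27
Total weight = 1/9 + 4/27 = 7/27
P(W=0 | obs) = 1/9 / 7/27 = 3/7
P(W=1 | obs) = 4/27 / 7/27 = 4/7

P(W = 1 | obs) = 4/7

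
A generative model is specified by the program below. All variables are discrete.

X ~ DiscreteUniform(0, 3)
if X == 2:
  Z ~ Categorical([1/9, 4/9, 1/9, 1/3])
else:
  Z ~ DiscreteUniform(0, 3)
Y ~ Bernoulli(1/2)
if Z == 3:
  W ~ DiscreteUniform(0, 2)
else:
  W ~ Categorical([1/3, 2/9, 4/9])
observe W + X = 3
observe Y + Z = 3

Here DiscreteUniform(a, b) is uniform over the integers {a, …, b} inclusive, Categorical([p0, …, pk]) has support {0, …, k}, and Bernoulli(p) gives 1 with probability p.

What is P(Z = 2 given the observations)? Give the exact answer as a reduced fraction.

P(Z = 2 | obs) = 71/161

Enumerate traces; 6 have nonzero weight after conditioning:
  (X=1, Z=2, Y=1, W=2) weight 1/72
  (X=1, Z=3, Y=0, W=2) weight 1/96
  (X=2, Z=2, Y=1, W=1) weight 1/324
  (X=2, Z=3, Y=0, W=1) weight 1/72
  (X=3, Z=2, Y=1, W=0) weight 1/96
  (X=3, Z=3, Y=0, W=0) weight 1/96
Group by Z:
  weight(Z=2) = 71/2592
  weight(Z=3) = 5/144
Total weight = 71/2592 + 5/144 = 161/2592
P(Z=2 | obs) = 71/2592 / 161/2592 = 71/161
P(Z=3 | obs) = 5/144 / 161/2592 = 90/161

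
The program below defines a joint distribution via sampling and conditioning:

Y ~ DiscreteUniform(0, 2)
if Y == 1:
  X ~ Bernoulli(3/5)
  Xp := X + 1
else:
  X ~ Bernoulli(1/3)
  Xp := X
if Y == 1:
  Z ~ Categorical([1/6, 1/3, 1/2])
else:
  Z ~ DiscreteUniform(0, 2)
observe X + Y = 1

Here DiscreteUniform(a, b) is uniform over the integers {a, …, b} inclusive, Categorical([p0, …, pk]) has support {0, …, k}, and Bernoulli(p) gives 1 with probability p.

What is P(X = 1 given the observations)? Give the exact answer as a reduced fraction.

P(X = 1 | obs) = 5/11

Enumerate traces; 6 have nonzero weight after conditioning:
  (Y=0, X=1, Z=0) weight 1/27
  (Y=0, X=1, Z=1) weight 1/27
  (Y=0, X=1, Z=2) weight 1/27
  (Y=1, X=0, Z=0) weight 1/45
  (Y=1, X=0, Z=1) weight 2/45
  (Y=1, X=0, Z=2) weight 1/15
Group by X:
  weight(X=0) = 2/15
  weight(X=1) = 1/9
Total weight = 2/15 + 1/9 = 11/45
P(X=0 | obs) = 2/15 / 11/45 = 6/11
P(X=1 | obs) = 1/9 / 11/45 = 5/11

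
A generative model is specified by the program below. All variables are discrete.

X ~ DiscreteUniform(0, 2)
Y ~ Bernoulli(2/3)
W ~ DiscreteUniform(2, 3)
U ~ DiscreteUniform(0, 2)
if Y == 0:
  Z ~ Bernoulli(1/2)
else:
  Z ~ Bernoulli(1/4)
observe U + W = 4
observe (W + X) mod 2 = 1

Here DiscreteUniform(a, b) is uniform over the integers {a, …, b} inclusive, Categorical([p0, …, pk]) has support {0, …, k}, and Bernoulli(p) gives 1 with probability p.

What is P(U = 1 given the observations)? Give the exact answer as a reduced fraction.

P(U = 1 | obs) = 2/3

Enumerate traces; 12 have nonzero weight after conditioning:
  (X=0, Y=0, W=3, U=1, Z=0) weight 1/108
  (X=0, Y=0, W=3, U=1, Z=1) weight 1/108
  (X=0, Y=1, W=3, U=1, Z=0) weight 1/36
  (X=0, Y=1, W=3, U=1, Z=1) weight 1/108
  (X=1, Y=0, W=2, U=2, Z=0) weight 1/108
  (X=1, Y=0, W=2, U=2, Z=1) weight 1/108
  (X=1, Y=1, W=2, U=2, Z=0) weight 1/36
  (X=1, Y=1, W=2, U=2, Z=1) weight 1/108
  … 4 more
Group by U:
  weight(U=1) = 1/9
  weight(U=2) = 1/18
Total weight = 1/9 + 1/18 = 1/6
P(U=1 | obs) = 1/9 / 1/6 = 2/3
P(U=2 | obs) = 1/18 / 1/6 = 1/3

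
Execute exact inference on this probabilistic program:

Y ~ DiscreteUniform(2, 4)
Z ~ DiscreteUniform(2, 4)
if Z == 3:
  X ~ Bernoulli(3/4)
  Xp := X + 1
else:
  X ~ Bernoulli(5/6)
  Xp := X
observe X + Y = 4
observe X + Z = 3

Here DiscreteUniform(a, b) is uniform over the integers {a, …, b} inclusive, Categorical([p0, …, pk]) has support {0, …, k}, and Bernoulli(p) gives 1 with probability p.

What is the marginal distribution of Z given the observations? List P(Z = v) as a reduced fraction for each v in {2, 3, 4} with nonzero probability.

P(Z=2) = 10/13, P(Z=3) = 3/13

Enumerate traces; 2 have nonzero weight after conditioning:
  (Y=3, Z=2, X=1) weight 5/54
  (Y=4, Z=3, X=0) weight 1/36
Group by Z:
  weight(Z=2) = 5/54
  weight(Z=3) = 1/36
Total weight = 5/54 + 1/36 = 13/108
P(Z=2 | obs) = 5/54 / 13/108 = 10/13
P(Z=3 | obs) = 1/36 / 13/108 = 3/13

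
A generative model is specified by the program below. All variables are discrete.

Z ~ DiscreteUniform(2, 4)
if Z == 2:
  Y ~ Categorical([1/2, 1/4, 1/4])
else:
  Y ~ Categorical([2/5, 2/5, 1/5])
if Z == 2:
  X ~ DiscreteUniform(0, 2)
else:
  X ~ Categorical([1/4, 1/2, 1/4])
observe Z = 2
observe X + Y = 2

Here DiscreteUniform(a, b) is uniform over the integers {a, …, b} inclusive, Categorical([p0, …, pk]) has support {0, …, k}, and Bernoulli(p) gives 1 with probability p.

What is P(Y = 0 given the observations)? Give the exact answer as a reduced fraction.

P(Y = 0 | obs) = 1/2

Enumerate traces; 3 have nonzero weight after conditioning:
  (Z=2, Y=0, X=2) weight 1/18
  (Z=2, Y=1, X=1) weight 1/36
  (Z=2, Y=2, X=0) weight 1/36
Group by Y:
  weight(Y=0) = 1/18
  weight(Y=1) = 1/36
  weight(Y=2) = 1/36
Total weight = 1/18 + 1/36 + 1/36 = 1/9
P(Y=0 | obs) = 1/18 / 1/9 = 1/2
P(Y=1 | obs) = 1/36 / 1/9 = 1/4
P(Y=2 | obs) = 1/36 / 1/9 = 1/4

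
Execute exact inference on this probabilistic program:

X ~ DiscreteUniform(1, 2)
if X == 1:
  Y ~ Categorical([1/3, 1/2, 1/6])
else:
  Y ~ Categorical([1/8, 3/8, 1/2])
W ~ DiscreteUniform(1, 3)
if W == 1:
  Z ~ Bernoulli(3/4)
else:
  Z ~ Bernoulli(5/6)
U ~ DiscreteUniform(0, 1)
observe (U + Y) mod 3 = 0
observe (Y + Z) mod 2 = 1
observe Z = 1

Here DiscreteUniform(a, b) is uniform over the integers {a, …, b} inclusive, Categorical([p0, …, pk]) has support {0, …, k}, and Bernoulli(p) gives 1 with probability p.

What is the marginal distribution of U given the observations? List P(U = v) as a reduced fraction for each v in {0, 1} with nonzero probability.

Enumerate traces; 12 have nonzero weight after conditioning:
  (X=1, Y=0, W=1, Z=1, U=0) weight 1/48
  (X=1, Y=0, W=2, Z=1, U=0) weight 5/216
  (X=1, Y=0, W=3, Z=1, U=0) weight 5/216
  (X=1, Y=2, W=1, Z=1, U=1) weight 1/96
  (X=1, Y=2, W=2, Z=1, U=1) weight 5/432
  (X=1, Y=2, W=3, Z=1, U=1) weight 5/432
  (X=2, Y=0, W=1, Z=1, U=0) weight 1/128
  (X=2, Y=0, W=2, Z=1, U=0) weight 5/576
  … 4 more
Group by U:
  weight(U=0) = 319/3456
  weight(U=1) = 29/216
Total weight = 319/3456 + 29/216 = 29/128
P(U=0 | obs) = 319/3456 / 29/128 = 11/27
P(U=1 | obs) = 29/216 / 29/128 = 16/27

P(U=0) = 11/27, P(U=1) = 16/27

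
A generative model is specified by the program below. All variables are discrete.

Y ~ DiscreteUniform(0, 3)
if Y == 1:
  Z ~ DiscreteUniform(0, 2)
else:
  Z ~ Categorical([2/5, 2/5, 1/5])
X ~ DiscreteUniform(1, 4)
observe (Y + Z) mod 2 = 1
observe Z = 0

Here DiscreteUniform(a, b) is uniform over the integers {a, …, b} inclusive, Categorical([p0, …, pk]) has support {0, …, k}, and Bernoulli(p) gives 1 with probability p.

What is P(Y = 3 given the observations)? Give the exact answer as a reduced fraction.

P(Y = 3 | obs) = 6/11

Enumerate traces; 8 have nonzero weight after conditioning:
  (Y=1, Z=0, X=1) weight 1/48
  (Y=1, Z=0, X=2) weight 1/48
  (Y=1, Z=0, X=3) weight 1/48
  (Y=1, Z=0, X=4) weight 1/48
  (Y=3, Z=0, X=1) weight 1/40
  (Y=3, Z=0, X=2) weight 1/40
  (Y=3, Z=0, X=3) weight 1/40
  (Y=3, Z=0, X=4) weight 1/40
Group by Y:
  weight(Y=1) = 1/12
  weight(Y=3) = 1/10
Total weight = 1/12 + 1/10 = 11/60
P(Y=1 | obs) = 1/12 / 11/60 = 5/11
P(Y=3 | obs) = 1/10 / 11/60 = 6/11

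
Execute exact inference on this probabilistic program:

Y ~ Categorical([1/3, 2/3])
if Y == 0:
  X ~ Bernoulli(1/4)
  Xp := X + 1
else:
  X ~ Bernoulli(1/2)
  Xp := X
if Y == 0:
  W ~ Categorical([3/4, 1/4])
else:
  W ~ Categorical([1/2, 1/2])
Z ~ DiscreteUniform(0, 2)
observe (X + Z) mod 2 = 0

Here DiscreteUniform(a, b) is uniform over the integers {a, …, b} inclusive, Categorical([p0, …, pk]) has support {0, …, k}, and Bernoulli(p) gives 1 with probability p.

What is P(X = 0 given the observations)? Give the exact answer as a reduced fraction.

P(X = 0 | obs) = 14/19

Enumerate traces; 12 have nonzero weight after conditioning:
  (Y=0, X=0, W=0, Z=0) weight 1/16
  (Y=0, X=0, W=0, Z=2) weight 1/16
  (Y=0, X=0, W=1, Z=0) weight 1/48
  (Y=0, X=0, W=1, Z=2) weight 1/48
  (Y=0, X=1, W=0, Z=1) weight 1/48
  (Y=0, X=1, W=1, Z=1) weight 1/144
  (Y=1, X=0, W=0, Z=0) weight 1/18
  (Y=1, X=0, W=0, Z=2) weight 1/18
  … 4 more
Group by X:
  weight(X=0) = 7/18
  weight(X=1) = 5/36
Total weight = 7/18 + 5/36 = 19/36
P(X=0 | obs) = 7/18 / 19/36 = 14/19
P(X=1 | obs) = 5/36 / 19/36 = 5/19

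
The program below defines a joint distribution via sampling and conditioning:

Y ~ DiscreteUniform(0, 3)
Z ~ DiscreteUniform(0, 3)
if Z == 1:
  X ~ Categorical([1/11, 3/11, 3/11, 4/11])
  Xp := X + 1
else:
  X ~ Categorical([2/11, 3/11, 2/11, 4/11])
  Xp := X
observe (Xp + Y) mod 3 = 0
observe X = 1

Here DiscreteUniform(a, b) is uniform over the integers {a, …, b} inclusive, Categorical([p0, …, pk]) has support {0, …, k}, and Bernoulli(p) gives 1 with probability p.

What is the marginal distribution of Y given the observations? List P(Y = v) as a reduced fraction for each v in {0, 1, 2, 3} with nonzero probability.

Enumerate traces; 4 have nonzero weight after conditioning:
  (Y=1, Z=1, X=1) weight 3/176
  (Y=2, Z=0, X=1) weight 3/176
  (Y=2, Z=2, X=1) weight 3/176
  (Y=2, Z=3, X=1) weight 3/176
Group by Y:
  weight(Y=1) = 3/176
  weight(Y=2) = 9/176
Total weight = 3/176 + 9/176 = 3/44
P(Y=1 | obs) = 3/176 / 3/44 = 1/4
P(Y=2 | obs) = 9/176 / 3/44 = 3/4

P(Y=1) = 1/4, P(Y=2) = 3/4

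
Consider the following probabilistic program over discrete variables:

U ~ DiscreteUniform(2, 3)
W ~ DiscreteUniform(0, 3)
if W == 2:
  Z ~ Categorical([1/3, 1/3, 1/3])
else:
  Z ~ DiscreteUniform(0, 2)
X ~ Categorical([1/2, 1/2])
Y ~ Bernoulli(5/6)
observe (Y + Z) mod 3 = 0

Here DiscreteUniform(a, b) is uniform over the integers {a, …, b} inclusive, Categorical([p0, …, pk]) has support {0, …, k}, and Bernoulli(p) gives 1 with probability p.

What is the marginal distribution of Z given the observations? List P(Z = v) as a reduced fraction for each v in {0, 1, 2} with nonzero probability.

P(Z=0) = 1/6, P(Z=2) = 5/6

Enumerate traces; 32 have nonzero weight after conditioning:
  (U=2, W=0, Z=0, X=0, Y=0) weight 1/288
  (U=2, W=0, Z=0, X=1, Y=0) weight 1/288
  (U=2, W=0, Z=2, X=0, Y=1) weight 5/288
  (U=2, W=0, Z=2, X=1, Y=1) weight 5/288
  (U=2, W=1, Z=0, X=0, Y=0) weight 1/288
  (U=2, W=1, Z=0, X=1, Y=0) weight 1/288
  (U=2, W=1, Z=2, X=0, Y=1) weight 5/288
  (U=2, W=1, Z=2, X=1, Y=1) weight 5/288
  … 24 more
Group by Z:
  weight(Z=0) = 1/18
  weight(Z=2) = 5/18
Total weight = 1/18 + 5/18 = 1/3
P(Z=0 | obs) = 1/18 / 1/3 = 1/6
P(Z=2 | obs) = 5/18 / 1/3 = 5/6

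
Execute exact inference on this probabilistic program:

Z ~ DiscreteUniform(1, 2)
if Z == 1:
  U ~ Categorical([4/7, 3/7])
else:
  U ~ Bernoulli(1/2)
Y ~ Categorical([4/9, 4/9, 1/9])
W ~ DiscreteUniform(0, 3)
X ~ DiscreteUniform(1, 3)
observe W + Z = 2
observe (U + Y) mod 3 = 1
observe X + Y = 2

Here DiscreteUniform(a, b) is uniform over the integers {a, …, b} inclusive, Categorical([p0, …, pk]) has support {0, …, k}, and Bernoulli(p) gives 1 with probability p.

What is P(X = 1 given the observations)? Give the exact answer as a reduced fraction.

P(X = 1 | obs) = 15/28

Enumerate traces; 4 have nonzero weight after conditioning:
  (Z=1, U=0, Y=1, W=1, X=1) weight 2/189
  (Z=1, U=1, Y=0, W=1, X=2) weight 1/126
  (Z=2, U=0, Y=1, W=0, X=1) weight 1/108
  (Z=2, U=1, Y=0, W=0, X=2) weight 1/108
Group by X:
  weight(X=1) = 5/252
  weight(X=2) = 13/756
Total weight = 5/252 + 13/756 = 1/27
P(X=1 | obs) = 5/252 / 1/27 = 15/28
P(X=2 | obs) = 13/756 / 1/27 = 13/28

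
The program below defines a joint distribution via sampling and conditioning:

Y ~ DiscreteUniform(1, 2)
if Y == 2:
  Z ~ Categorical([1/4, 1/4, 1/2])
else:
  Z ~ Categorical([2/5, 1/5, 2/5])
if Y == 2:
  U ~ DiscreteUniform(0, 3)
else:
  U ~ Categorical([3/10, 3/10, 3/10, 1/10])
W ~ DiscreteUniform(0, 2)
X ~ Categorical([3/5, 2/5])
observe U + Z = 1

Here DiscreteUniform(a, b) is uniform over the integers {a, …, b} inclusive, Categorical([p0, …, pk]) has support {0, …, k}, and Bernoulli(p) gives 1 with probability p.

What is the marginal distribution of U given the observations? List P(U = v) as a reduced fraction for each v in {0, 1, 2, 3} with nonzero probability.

P(U=0) = 49/122, P(U=1) = 73/122

Enumerate traces; 24 have nonzero weight after conditioning:
  (Y=1, Z=0, U=1, W=0, X=0) weight 3/250
  (Y=1, Z=0, U=1, W=0, X=1) weight 1/125
  (Y=1, Z=0, U=1, W=1, X=0) weight 3/250
  (Y=1, Z=0, U=1, W=1, X=1) weight 1/125
  (Y=1, Z=0, U=1, W=2, X=0) weight 3/250
  (Y=1, Z=0, U=1, W=2, X=1) weight 1/125
  (Y=1, Z=1, U=0, W=0, X=0) weight 3/500
  (Y=1, Z=1, U=0, W=0, X=1) weight 1/250
  … 16 more
Group by U:
  weight(U=0) = 49/800
  weight(U=1) = 73/800
Total weight = 49/800 + 73/800 = 61/400
P(U=0 | obs) = 49/800 / 61/400 = 49/122
P(U=1 | obs) = 73/800 / 61/400 = 73/122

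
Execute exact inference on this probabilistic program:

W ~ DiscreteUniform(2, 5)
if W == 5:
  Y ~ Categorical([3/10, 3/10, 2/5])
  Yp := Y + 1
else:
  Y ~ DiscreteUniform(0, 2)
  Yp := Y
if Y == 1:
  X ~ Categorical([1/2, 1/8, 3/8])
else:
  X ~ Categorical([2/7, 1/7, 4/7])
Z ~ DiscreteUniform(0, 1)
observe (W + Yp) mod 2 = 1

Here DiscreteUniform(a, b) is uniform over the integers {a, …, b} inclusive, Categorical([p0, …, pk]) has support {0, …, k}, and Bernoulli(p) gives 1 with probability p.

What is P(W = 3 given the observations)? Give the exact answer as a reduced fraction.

P(W = 3 | obs) = 20/49

Enumerate traces; 30 have nonzero weight after conditioning:
  (W=2, Y=1, X=0, Z=0) weight 1/48
  (W=2, Y=1, X=0, Z=1) weight 1/48
  (W=2, Y=1, X=1, Z=0) weight 1/192
  (W=2, Y=1, X=1, Z=1) weight 1/192
  (W=2, Y=1, X=2, Z=0) weight 1/64
  (W=2, Y=1, X=2, Z=1) weight 1/64
  (W=3, Y=0, X=0, Z=0) weight 1/84
  (W=3, Y=0, X=0, Z=1) weight 1/84
  (W=4, Y=1, X=0, Z=0) weight 1/48
  (W=5, Y=1, X=0, Z=0) weight 3/160
  … 20 more
Group by W:
  weight(W=2) = 1/12
  weight(W=3) = 1/6
  weight(W=4) = 1/12
  weight(W=5) = 3/40
Total weight = 1/12 + 1/6 + 1/12 + 3/40 = 49/120
P(W=2 | obs) = 1/12 / 49/120 = 10/49
P(W=3 | obs) = 1/6 / 49/120 = 20/49
P(W=4 | obs) = 1/12 / 49/120 = 10/49
P(W=5 | obs) = 3/40 / 49/120 = 9/49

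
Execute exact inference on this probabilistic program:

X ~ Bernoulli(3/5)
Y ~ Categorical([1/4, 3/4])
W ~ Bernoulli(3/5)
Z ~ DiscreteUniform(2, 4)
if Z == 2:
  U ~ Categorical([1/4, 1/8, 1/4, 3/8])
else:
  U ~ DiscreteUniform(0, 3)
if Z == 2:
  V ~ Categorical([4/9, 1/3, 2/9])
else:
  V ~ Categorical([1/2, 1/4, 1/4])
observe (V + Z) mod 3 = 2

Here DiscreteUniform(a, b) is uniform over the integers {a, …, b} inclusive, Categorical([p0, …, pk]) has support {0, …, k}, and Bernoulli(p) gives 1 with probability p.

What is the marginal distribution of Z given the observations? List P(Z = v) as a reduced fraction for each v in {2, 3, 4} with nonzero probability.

P(Z=2) = 8/17, P(Z=3) = 9/34, P(Z=4) = 9/34

Enumerate traces; 96 have nonzero weight after conditioning:
  (X=0, Y=0, W=0, Z=2, U=0, V=0) weight 1/675
  (X=0, Y=0, W=0, Z=2, U=1, V=0) weight 1/1350
  (X=0, Y=0, W=0, Z=2, U=2, V=0) weight 1/675
  (X=0, Y=0, W=0, Z=2, U=3, V=0) weight 1/450
  (X=0, Y=0, W=0, Z=3, U=0, V=2) weight 1/1200
  (X=0, Y=0, W=0, Z=3, U=1, V=2) weight 1/1200
  (X=0, Y=0, W=0, Z=3, U=2, V=2) weight 1/1200
  (X=0, Y=0, W=0, Z=3, U=3, V=2) weight 1/1200
  (X=0, Y=0, W=0, Z=4, U=0, V=1) weight 1/1200
  … 87 more
Group by Z:
  weight(Z=2) = 4/27
  weight(Z=3) = 1/12
  weight(Z=4) = 1/12
Total weight = 4/27 + 1/12 + 1/12 = 17/54
P(Z=2 | obs) = 4/27 / 17/54 = 8/17
P(Z=3 | obs) = 1/12 / 17/54 = 9/34
P(Z=4 | obs) = 1/12 / 17/54 = 9/34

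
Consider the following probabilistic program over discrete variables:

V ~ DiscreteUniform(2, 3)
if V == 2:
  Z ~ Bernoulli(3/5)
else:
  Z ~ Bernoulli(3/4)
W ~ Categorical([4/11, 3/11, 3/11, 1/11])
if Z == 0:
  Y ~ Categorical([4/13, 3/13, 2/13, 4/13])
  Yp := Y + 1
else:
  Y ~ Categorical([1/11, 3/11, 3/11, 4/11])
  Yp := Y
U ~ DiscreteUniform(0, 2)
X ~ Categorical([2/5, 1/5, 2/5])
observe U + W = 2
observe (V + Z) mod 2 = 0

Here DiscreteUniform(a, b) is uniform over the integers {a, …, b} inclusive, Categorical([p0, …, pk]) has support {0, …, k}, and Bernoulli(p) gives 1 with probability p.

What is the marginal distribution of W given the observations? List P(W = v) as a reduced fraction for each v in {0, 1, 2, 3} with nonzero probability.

Enumerate traces; 72 have nonzero weight after conditioning:
  (V=2, Z=0, W=0, Y=0, U=2, X=0) weight 32/10725
  (V=2, Z=0, W=0, Y=0, U=2, X=1) weight 16/10725
  (V=2, Z=0, W=0, Y=0, U=2, X=2) weight 32/10725
  (V=2, Z=0, W=0, Y=1, U=2, X=0) weight 8/3575
  (V=2, Z=0, W=0, Y=1, U=2, X=1) weight 4/3575
  (V=2, Z=0, W=0, Y=1, U=2, X=2) weight 8/3575
  (V=2, Z=0, W=0, Y=2, U=2, X=0) weight 16/10725
  (V=2, Z=0, W=0, Y=2, U=2, X=1) weight 8/10725
  (V=2, Z=0, W=1, Y=0, U=1, X=0) weight 8/3575
  (V=2, Z=0, W=2, Y=0, U=0, X=0) weight 8/3575
  … 62 more
Group by W:
  weight(W=0) = 23/330
  weight(W=1) = 23/440
  weight(W=2) = 23/440
Total weight = 23/330 + 23/440 + 23/440 = 23/132
P(W=0 | obs) = 23/330 / 23/132 = 2/5
P(W=1 | obs) = 23/440 / 23/132 = 3/10
P(W=2 | obs) = 23/440 / 23/132 = 3/10

P(W=0) = 2/5, P(W=1) = 3/10, P(W=2) = 3/10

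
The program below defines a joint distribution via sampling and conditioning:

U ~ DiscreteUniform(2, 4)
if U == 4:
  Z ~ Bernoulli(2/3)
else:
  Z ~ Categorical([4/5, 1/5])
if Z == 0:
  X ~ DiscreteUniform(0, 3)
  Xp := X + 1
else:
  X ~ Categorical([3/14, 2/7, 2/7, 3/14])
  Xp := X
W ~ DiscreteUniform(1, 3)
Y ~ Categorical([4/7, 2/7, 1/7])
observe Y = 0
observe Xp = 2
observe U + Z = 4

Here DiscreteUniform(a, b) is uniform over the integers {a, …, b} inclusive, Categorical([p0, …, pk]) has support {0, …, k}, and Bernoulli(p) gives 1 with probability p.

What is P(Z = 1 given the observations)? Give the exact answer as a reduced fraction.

P(Z = 1 | obs) = 24/59

Enumerate traces; 6 have nonzero weight after conditioning:
  (U=3, Z=1, X=2, W=1, Y=0) weight 8/2205
  (U=3, Z=1, X=2, W=2, Y=0) weight 8/2205
  (U=3, Z=1, X=2, W=3, Y=0) weight 8/2205
  (U=4, Z=0, X=1, W=1, Y=0) weight 1/189
  (U=4, Z=0, X=1, W=2, Y=0) weight 1/189
  (U=4, Z=0, X=1, W=3, Y=0) weight 1/189
Group by Z:
  weight(Z=0) = 1/63
  weight(Z=1) = 8/735
Total weight = 1/63 + 8/735 = 59/2205
P(Z=0 | obs) = 1/63 / 59/2205 = 35/59
P(Z=1 | obs) = 8/735 / 59/2205 = 24/59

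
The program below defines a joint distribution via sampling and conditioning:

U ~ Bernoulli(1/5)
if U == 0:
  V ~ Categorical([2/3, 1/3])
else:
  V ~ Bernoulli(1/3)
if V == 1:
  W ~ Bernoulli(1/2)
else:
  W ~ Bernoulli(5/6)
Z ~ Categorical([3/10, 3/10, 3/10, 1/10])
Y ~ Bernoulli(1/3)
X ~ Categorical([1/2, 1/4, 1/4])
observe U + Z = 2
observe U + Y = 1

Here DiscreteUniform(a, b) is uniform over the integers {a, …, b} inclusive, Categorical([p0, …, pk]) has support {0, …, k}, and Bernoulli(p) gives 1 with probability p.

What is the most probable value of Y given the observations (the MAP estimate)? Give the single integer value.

Enumerate traces; 24 have nonzero weight after conditioning:
  (U=0, V=0, W=0, Z=2, Y=1, X=0) weight 1/225
  (U=0, V=0, W=0, Z=2, Y=1, X=1) weight 1/450
  (U=0, V=0, W=0, Z=2, Y=1, X=2) weight 1/450
  (U=0, V=0, W=1, Z=2, Y=1, X=0) weight 1/45
  (U=0, V=0, W=1, Z=2, Y=1, X=1) weight 1/90
  (U=0, V=0, W=1, Z=2, Y=1, X=2) weight 1/90
  (U=0, V=1, W=0, Z=2, Y=1, X=0) weight 1/150
  (U=0, V=1, W=0, Z=2, Y=1, X=1) weight 1/300
  (U=1, V=0, W=0, Z=1, Y=0, X=0) weight 1/450
  … 15 more
Group by Y:
  weight(Y=0) = 1/25
  weight(Y=1) = 2/25
Total weight = 1/25 + 2/25 = 3/25
P(Y=0 | obs) = 1/25 / 3/25 = 1/3
P(Y=1 | obs) = 2/25 / 3/25 = 2/3
argmax = 1

argmax_v P(Y = v | obs) = 1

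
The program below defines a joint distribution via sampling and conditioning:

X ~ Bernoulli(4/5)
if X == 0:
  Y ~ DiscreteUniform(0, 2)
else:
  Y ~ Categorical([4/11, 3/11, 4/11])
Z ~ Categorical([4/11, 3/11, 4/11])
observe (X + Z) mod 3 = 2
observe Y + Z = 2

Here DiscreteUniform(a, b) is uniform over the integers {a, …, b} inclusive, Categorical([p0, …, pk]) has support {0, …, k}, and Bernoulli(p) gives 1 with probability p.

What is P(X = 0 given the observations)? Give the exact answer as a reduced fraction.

Enumerate traces; 2 have nonzero weight after conditioning:
  (X=0, Y=0, Z=2) weight 4/165
  (X=1, Y=1, Z=1) weight 36/605
Group by X:
  weight(X=0) = 4/165
  weight(X=1) = 36/605
Total weight = 4/165 + 36/605 = 152/1815
P(X=0 | obs) = 4/165 / 152/1815 = 11/38
P(X=1 | obs) = 36/605 / 152/1815 = 27/38

P(X = 0 | obs) = 11/38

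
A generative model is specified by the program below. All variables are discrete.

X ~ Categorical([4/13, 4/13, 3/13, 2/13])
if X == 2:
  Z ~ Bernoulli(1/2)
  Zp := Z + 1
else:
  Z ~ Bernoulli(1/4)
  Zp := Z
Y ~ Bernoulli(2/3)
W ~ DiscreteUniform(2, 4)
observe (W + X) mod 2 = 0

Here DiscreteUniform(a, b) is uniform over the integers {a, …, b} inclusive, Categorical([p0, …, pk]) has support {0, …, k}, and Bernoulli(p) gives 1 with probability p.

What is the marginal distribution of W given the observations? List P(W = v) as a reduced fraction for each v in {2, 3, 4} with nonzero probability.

Enumerate traces; 24 have nonzero weight after conditioning:
  (X=0, Z=0, Y=0, W=2) weight 1/39
  (X=0, Z=0, Y=0, W=4) weight 1/39
  (X=0, Z=0, Y=1, W=2) weight 2/39
  (X=0, Z=0, Y=1, W=4) weight 2/39
  (X=0, Z=1, Y=0, W=2) weight 1/117
  (X=0, Z=1, Y=0, W=4) weight 1/117
  (X=0, Z=1, Y=1, W=2) weight 2/117
  (X=0, Z=1, Y=1, W=4) weight 2/117
  (X=1, Z=0, Y=0, W=3) weight 1/39
  … 15 more
Group by W:
  weight(W=2) = 7/39
  weight(W=3) = 2/13
  weight(W=4) = 7/39
Total weight = 7/39 + 2/13 + 7/39 = 20/39
P(W=2 | obs) = 7/39 / 20/39 = 7/20
P(W=3 | obs) = 2/13 / 20/39 = 3/10
P(W=4 | obs) = 7/39 / 20/39 = 7/20

P(W=2) = 7/20, P(W=3) = 3/10, P(W=4) = 7/20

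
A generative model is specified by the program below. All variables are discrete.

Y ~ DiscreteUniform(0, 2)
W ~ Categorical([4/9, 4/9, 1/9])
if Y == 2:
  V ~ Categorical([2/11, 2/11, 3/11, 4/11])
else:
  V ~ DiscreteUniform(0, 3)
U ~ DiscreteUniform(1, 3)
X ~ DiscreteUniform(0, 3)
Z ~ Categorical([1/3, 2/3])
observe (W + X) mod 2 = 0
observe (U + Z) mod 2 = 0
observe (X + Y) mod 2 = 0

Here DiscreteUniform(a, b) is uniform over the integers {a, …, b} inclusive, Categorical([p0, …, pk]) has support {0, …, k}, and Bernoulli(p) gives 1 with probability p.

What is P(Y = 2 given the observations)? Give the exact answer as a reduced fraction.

Enumerate traces; 120 have nonzero weight after conditioning:
  (Y=0, W=0, V=0, U=1, X=0, Z=1) weight 1/486
  (Y=0, W=0, V=0, U=1, X=2, Z=1) weight 1/486
  (Y=0, W=0, V=0, U=2, X=0, Z=0) weight 1/972
  (Y=0, W=0, V=0, U=2, X=2, Z=0) weight 1/972
  (Y=0, W=0, V=0, U=3, X=0, Z=1) weight 1/486
  (Y=0, W=0, V=0, U=3, X=2, Z=1) weight 1/486
  (Y=0, W=0, V=1, U=1, X=0, Z=1) weight 1/486
  (Y=0, W=0, V=1, U=1, X=2, Z=1) weight 1/486
  (Y=1, W=1, V=0, U=1, X=1, Z=1) weight 1/486
  (Y=2, W=0, V=0, U=1, X=0, Z=1) weight 4/2673
  … 110 more
Group by Y:
  weight(Y=0) = 25/486
  weight(Y=1) = 10/243
  weight(Y=2) = 25/486
Total weight = 25/486 + 10/243 + 25/486 = 35/243
P(Y=0 | obs) = 25/486 / 35/243 = 5/14
P(Y=1 | obs) = 10/243 / 35/243 = 2/7
P(Y=2 | obs) = 25/486 / 35/243 = 5/14

P(Y = 2 | obs) = 5/14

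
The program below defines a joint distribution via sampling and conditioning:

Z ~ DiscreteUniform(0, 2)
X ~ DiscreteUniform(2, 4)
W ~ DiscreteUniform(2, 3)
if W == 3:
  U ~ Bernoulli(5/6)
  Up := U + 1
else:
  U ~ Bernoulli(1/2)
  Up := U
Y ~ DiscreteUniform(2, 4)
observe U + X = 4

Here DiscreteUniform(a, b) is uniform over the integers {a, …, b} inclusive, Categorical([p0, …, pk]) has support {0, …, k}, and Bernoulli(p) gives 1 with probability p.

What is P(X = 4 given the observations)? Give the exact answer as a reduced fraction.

P(X = 4 | obs) = 1/3

Enumerate traces; 36 have nonzero weight after conditioning:
  (Z=0, X=3, W=2, U=1, Y=2) weight 1/108
  (Z=0, X=3, W=2, U=1, Y=3) weight 1/108
  (Z=0, X=3, W=2, U=1, Y=4) weight 1/108
  (Z=0, X=3, W=3, U=1, Y=2) weight 5/324
  (Z=0, X=3, W=3, U=1, Y=3) weight 5/324
  (Z=0, X=3, W=3, U=1, Y=4) weight 5/324
  (Z=0, X=4, W=2, U=0, Y=2) weight 1/108
  (Z=0, X=4, W=2, U=0, Y=3) weight 1/108
  … 28 more
Group by X:
  weight(X=3) = 2/9
  weight(X=4) = 1/9
Total weight = 2/9 + 1/9 = 1/3
P(X=3 | obs) = 2/9 / 1/3 = 2/3
P(X=4 | obs) = 1/9 / 1/3 = 1/3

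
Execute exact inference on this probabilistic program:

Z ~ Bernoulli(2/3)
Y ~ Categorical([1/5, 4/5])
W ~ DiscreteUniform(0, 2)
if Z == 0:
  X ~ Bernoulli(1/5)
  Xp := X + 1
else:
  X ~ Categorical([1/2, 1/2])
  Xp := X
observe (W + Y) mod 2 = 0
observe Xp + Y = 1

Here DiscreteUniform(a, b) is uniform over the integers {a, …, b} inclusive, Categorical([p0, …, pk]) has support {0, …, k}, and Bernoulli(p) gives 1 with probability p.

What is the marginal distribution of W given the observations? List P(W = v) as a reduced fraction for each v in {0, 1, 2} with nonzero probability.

Enumerate traces; 5 have nonzero weight after conditioning:
  (Z=0, Y=0, W=0, X=0) weight 4/225
  (Z=0, Y=0, W=2, X=0) weight 4/225
  (Z=1, Y=0, W=0, X=1) weight 1/45
  (Z=1, Y=0, W=2, X=1) weight 1/45
  (Z=1, Y=1, W=1, X=0) weight 4/45
Group by W:
  weight(W=0) = 1/25
  weight(W=1) = 4/45
  weight(W=2) = 1/25
Total weight = 1/25 + 4/45 + 1/25 = 38/225
P(W=0 | obs) = 1/25 / 38/225 = 9/38
P(W=1 | obs) = 4/45 / 38/225 = 10/19
P(W=2 | obs) = 1/25 / 38/225 = 9/38

P(W=0) = 9/38, P(W=1) = 10/19, P(W=2) = 9/38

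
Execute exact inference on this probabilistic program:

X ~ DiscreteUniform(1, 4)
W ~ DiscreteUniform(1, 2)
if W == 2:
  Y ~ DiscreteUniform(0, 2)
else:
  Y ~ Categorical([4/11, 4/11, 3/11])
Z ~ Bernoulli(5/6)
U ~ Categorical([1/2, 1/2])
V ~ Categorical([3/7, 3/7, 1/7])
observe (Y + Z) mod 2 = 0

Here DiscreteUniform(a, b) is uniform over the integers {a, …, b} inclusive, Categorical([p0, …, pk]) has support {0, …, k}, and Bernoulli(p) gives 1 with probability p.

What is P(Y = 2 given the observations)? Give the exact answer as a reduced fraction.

Enumerate traces; 144 have nonzero weight after conditioning:
  (X=1, W=1, Y=0, Z=0, U=0, V=0) weight 1/616
  (X=1, W=1, Y=0, Z=0, U=0, V=1) weight 1/616
  (X=1, W=1, Y=0, Z=0, U=0, V=2) weight 1/1848
  (X=1, W=1, Y=0, Z=0, U=1, V=0) weight 1/616
  (X=1, W=1, Y=0, Z=0, U=1, V=1) weight 1/616
  (X=1, W=1, Y=0, Z=0, U=1, V=2) weight 1/1848
  (X=1, W=1, Y=1, Z=1, U=0, V=0) weight 5/616
  (X=1, W=1, Y=1, Z=1, U=0, V=1) weight 5/616
  (X=1, W=1, Y=2, Z=0, U=0, V=0) weight 3/2464
  … 135 more
Group by Y:
  weight(Y=0) = 23/396
  weight(Y=1) = 115/396
  weight(Y=2) = 5/99
Total weight = 23/396 + 115/396 + 5/99 = 79/198
P(Y=0 | obs) = 23/396 / 79/198 = 23/158
P(Y=1 | obs) = 115/396 / 79/198 = 115/158
P(Y=2 | obs) = 5/99 / 79/198 = 10/79

P(Y = 2 | obs) = 10/79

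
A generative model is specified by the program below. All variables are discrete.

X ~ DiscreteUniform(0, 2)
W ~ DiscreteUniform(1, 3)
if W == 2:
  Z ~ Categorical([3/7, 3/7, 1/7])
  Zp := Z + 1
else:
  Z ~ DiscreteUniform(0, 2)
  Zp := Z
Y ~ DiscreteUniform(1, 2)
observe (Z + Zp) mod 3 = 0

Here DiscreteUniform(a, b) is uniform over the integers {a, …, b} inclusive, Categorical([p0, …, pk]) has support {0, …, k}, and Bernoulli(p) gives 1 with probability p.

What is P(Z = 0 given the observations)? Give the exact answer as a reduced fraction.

P(Z = 0 | obs) = 14/23

Enumerate traces; 18 have nonzero weight after conditioning:
  (X=0, W=1, Z=0, Y=1) weight 1/54
  (X=0, W=1, Z=0, Y=2) weight 1/54
  (X=0, W=2, Z=1, Y=1) weight 1/42
  (X=0, W=2, Z=1, Y=2) weight 1/42
  (X=0, W=3, Z=0, Y=1) weight 1/54
  (X=0, W=3, Z=0, Y=2) weight 1/54
  (X=1, W=1, Z=0, Y=1) weight 1/54
  (X=1, W=1, Z=0, Y=2) weight 1/54
  … 10 more
Group by Z:
  weight(Z=0) = 2/9
  weight(Z=1) = 1/7
Total weight = 2/9 + 1/7 = 23/63
P(Z=0 | obs) = 2/9 / 23/63 = 14/23
P(Z=1 | obs) = 1/7 / 23/63 = 9/23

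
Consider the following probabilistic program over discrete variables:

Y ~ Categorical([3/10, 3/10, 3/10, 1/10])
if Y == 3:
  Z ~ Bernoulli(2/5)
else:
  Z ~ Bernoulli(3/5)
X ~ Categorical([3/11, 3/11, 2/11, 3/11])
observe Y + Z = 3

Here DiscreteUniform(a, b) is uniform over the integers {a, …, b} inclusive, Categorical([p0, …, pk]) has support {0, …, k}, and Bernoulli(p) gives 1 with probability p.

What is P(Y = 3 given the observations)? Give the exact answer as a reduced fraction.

Enumerate traces; 8 have nonzero weight after conditioning:
  (Y=2, Z=1, X=0) weight 27/550
  (Y=2, Z=1, X=1) weight 27/550
  (Y=2, Z=1, X=2) weight 9/275
  (Y=2, Z=1, X=3) weight 27/550
  (Y=3, Z=0, X=0) weight 9/550
  (Y=3, Z=0, X=1) weight 9/550
  (Y=3, Z=0, X=2) weight 3/275
  (Y=3, Z=0, X=3) weight 9/550
Group by Y:
  weight(Y=2) = 9/50
  weight(Y=3) = 3/50
Total weight = 9/50 + 3/50 = 6/25
P(Y=2 | obs) = 9/50 / 6/25 = 3/4
P(Y=3 | obs) = 3/50 / 6/25 = 1/4

P(Y = 3 | obs) = 1/4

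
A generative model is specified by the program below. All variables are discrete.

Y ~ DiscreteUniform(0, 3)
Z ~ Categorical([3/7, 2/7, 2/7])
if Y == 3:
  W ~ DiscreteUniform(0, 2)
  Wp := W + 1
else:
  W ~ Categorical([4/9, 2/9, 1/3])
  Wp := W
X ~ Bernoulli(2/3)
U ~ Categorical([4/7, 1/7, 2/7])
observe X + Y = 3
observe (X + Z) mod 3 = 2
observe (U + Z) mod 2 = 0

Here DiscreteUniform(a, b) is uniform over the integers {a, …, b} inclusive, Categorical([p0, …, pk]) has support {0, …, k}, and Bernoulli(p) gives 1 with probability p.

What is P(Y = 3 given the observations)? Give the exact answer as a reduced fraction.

P(Y = 3 | obs) = 3/4

Enumerate traces; 9 have nonzero weight after conditioning:
  (Y=2, Z=1, W=0, X=1, U=1) weight 4/1323
  (Y=2, Z=1, W=1, X=1, U=1) weight 2/1323
  (Y=2, Z=1, W=2, X=1, U=1) weight 1/441
  (Y=3, Z=2, W=0, X=0, U=0) weight 2/441
  (Y=3, Z=2, W=0, X=0, U=2) weight 1/441
  (Y=3, Z=2, W=1, X=0, U=0) weight 2/441
  (Y=3, Z=2, W=1, X=0, U=2) weight 1/441
  (Y=3, Z=2, W=2, X=0, U=0) weight 2/441
  … 1 more
Group by Y:
  weight(Y=2) = 1/147
  weight(Y=3) = 1/49
Total weight = 1/147 + 1/49 = 4/147
P(Y=2 | obs) = 1/147 / 4/147 = 1/4
P(Y=3 | obs) = 1/49 / 4/147 = 3/4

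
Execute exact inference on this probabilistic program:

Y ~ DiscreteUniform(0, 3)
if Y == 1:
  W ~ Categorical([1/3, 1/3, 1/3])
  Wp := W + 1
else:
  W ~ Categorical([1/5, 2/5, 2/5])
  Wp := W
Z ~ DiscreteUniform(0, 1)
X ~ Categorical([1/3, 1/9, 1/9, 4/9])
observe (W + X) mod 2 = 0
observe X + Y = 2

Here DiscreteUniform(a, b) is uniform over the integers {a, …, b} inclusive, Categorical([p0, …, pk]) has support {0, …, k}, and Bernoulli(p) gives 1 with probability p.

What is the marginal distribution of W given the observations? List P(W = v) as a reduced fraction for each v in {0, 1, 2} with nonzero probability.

P(W=0) = 12/41, P(W=1) = 5/41, P(W=2) = 24/41

Enumerate traces; 10 have nonzero weight after conditioning:
  (Y=0, W=0, Z=0, X=2) weight 1/360
  (Y=0, W=0, Z=1, X=2) weight 1/360
  (Y=0, W=2, Z=0, X=2) weight 1/180
  (Y=0, W=2, Z=1, X=2) weight 1/180
  (Y=1, W=1, Z=0, X=1) weight 1/216
  (Y=1, W=1, Z=1, X=1) weight 1/216
  (Y=2, W=0, Z=0, X=0) weight 1/120
  (Y=2, W=0, Z=1, X=0) weight 1/120
  … 2 more
Group by W:
  weight(W=0) = 1/45
  weight(W=1) = 1/108
  weight(W=2) = 2/45
Total weight = 1/45 + 1/108 + 2/45 = 41/540
P(W=0 | obs) = 1/45 / 41/540 = 12/41
P(W=1 | obs) = 1/108 / 41/540 = 5/41
P(W=2 | obs) = 2/45 / 41/540 = 24/41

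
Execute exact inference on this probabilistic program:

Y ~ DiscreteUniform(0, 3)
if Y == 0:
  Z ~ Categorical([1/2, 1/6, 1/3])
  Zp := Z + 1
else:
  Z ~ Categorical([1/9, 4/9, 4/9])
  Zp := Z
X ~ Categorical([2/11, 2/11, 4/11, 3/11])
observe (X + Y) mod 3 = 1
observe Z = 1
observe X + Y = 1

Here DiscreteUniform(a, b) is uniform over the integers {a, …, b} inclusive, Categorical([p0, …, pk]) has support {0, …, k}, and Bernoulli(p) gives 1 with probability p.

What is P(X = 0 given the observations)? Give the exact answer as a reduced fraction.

Enumerate traces; 2 have nonzero weight after conditioning:
  (Y=0, Z=1, X=1) weight 1/132
  (Y=1, Z=1, X=0) weight 2/99
Group by X:
  weight(X=0) = 2/99
  weight(X=1) = 1/132
Total weight = 2/99 + 1/132 = 1/36
P(X=0 | obs) = 2/99 / 1/36 = 8/11
P(X=1 | obs) = 1/132 / 1/36 = 3/11

P(X = 0 | obs) = 8/11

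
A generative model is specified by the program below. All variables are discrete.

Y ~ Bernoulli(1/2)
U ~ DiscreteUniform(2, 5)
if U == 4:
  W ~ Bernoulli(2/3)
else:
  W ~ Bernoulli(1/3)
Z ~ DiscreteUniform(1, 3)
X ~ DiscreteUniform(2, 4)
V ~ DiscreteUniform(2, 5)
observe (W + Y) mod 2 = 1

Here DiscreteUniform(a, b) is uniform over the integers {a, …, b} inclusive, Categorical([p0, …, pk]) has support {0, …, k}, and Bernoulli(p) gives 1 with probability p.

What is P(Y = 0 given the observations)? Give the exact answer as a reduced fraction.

Enumerate traces; 288 have nonzero weight after conditioning:
  (Y=0, U=2, W=1, Z=1, X=2, V=2) weight 1/864
  (Y=0, U=2, W=1, Z=1, X=2, V=3) weight 1/864
  (Y=0, U=2, W=1, Z=1, X=2, V=4) weight 1/864
  (Y=0, U=2, W=1, Z=1, X=2, V=5) weight 1/864
  (Y=0, U=2, W=1, Z=1, X=3, V=2) weight 1/864
  (Y=0, U=2, W=1, Z=1, X=3, V=3) weight 1/864
  (Y=0, U=2, W=1, Z=1, X=3, V=4) weight 1/864
  (Y=0, U=2, W=1, Z=1, X=3, V=5) weight 1/864
  (Y=1, U=2, W=0, Z=1, X=2, V=2) weight 1/432
  … 279 more
Group by Y:
  weight(Y=0) = 5/24
  weight(Y=1) = 7/24
Total weight = 5/24 + 7/24 = 1/2
P(Y=0 | obs) = 5/24 / 1/2 = 5/12
P(Y=1 | obs) = 7/24 / 1/2 = 7/12

P(Y = 0 | obs) = 5/12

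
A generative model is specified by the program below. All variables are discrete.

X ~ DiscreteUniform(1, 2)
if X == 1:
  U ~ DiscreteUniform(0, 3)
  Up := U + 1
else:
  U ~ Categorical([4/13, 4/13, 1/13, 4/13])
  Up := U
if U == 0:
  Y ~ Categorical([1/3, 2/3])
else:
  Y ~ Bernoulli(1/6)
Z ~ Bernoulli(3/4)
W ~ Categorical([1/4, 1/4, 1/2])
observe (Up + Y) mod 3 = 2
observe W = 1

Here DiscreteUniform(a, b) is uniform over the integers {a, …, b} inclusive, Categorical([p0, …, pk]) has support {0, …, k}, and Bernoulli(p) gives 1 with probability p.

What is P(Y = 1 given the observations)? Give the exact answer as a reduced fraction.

Enumerate traces; 10 have nonzero weight after conditioning:
  (X=1, U=0, Y=1, Z=0, W=1) weight 1/192
  (X=1, U=0, Y=1, Z=1, W=1) weight 1/64
  (X=1, U=1, Y=0, Z=0, W=1) weight 5/768
  (X=1, U=1, Y=0, Z=1, W=1) weight 5/256
  (X=1, U=3, Y=1, Z=0, W=1) weight 1/768
  (X=1, U=3, Y=1, Z=1, W=1) weight 1/256
  (X=2, U=1, Y=1, Z=0, W=1) weight 1/624
  (X=2, U=1, Y=1, Z=1, W=1) weight 1/208
  … 2 more
Group by Y:
  weight(Y=0) = 85/2496
  weight(Y=1) = 27/832
Total weight = 85/2496 + 27/832 = 83/1248
P(Y=0 | obs) = 85/2496 / 83/1248 = 85/166
P(Y=1 | obs) = 27/832 / 83/1248 = 81/166

P(Y = 1 | obs) = 81/166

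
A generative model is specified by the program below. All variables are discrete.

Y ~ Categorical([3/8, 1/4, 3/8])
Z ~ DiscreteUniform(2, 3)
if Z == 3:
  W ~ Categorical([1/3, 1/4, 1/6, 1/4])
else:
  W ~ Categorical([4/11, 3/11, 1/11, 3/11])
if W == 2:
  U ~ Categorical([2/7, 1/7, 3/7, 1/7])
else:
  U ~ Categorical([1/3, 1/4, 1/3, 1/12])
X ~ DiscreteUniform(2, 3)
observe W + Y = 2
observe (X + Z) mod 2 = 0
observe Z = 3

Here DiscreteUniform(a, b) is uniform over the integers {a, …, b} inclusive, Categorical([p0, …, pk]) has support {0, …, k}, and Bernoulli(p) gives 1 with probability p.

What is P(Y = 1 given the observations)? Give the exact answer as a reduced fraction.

P(Y = 1 | obs) = 1/4

Enumerate traces; 12 have nonzero weight after conditioning:
  (Y=0, Z=3, W=2, U=0, X=3) weight 1/224
  (Y=0, Z=3, W=2, U=1, X=3) weight 1/448
  (Y=0, Z=3, W=2, U=2, X=3) weight 3/448
  (Y=0, Z=3, W=2, U=3, X=3) weight 1/448
  (Y=1, Z=3, W=1, U=0, X=3) weight 1/192
  (Y=1, Z=3, W=1, U=1, X=3) weight 1/256
  (Y=1, Z=3, W=1, U=2, X=3) weight 1/192
  (Y=1, Z=3, W=1, U=3, X=3) weight 1/768
  (Y=2, Z=3, W=0, U=0, X=3) weight 1/96
  … 3 more
Group by Y:
  weight(Y=0) = 1/64
  weight(Y=1) = 1/64
  weight(Y=2) = 1/32
Total weight = 1/64 + 1/64 + 1/32 = 1/16
P(Y=0 | obs) = 1/64 / 1/16 = 1/4
P(Y=1 | obs) = 1/64 / 1/16 = 1/4
P(Y=2 | obs) = 1/32 / 1/16 = 1/2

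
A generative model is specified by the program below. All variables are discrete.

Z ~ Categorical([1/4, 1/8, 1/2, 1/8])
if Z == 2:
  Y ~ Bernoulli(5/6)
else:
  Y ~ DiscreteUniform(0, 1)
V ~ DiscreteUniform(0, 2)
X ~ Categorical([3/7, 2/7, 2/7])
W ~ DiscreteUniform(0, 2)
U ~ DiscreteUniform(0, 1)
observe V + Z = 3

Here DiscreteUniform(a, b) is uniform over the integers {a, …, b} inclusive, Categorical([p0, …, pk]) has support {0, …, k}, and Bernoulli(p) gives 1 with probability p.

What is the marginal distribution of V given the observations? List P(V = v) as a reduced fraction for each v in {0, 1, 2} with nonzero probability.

P(V=0) = 1/6, P(V=1) = 2/3, P(V=2) = 1/6

Enumerate traces; 108 have nonzero weight after conditioning:
  (Z=1, Y=0, V=2, X=0, W=0, U=0) weight 1/672
  (Z=1, Y=0, V=2, X=0, W=0, U=1) weight 1/672
  (Z=1, Y=0, V=2, X=0, W=1, U=0) weight 1/672
  (Z=1, Y=0, V=2, X=0, W=1, U=1) weight 1/672
  (Z=1, Y=0, V=2, X=0, W=2, U=0) weight 1/672
  (Z=1, Y=0, V=2, X=0, W=2, U=1) weight 1/672
  (Z=1, Y=0, V=2, X=1, W=0, U=0) weight 1/1008
  (Z=1, Y=0, V=2, X=1, W=0, U=1) weight 1/1008
  (Z=2, Y=0, V=1, X=0, W=0, U=0) weight 1/504
  (Z=3, Y=0, V=0, X=0, W=0, U=0) weight 1/672
  … 98 more
Group by V:
  weight(V=0) = 1/24
  weight(V=1) = 1/6
  weight(V=2) = 1/24
Total weight = 1/24 + 1/6 + 1/24 = 1/4
P(V=0 | obs) = 1/24 / 1/4 = 1/6
P(V=1 | obs) = 1/6 / 1/4 = 2/3
P(V=2 | obs) = 1/24 / 1/4 = 1/6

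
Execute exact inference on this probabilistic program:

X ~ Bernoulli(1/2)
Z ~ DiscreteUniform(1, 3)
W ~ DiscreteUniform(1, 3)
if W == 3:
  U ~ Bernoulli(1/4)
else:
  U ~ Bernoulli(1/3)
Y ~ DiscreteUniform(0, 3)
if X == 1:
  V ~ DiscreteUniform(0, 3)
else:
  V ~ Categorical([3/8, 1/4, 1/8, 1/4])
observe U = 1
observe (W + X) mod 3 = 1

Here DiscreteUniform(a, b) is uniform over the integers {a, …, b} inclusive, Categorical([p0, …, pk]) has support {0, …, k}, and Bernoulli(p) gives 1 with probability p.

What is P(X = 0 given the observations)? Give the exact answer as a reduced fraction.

P(X = 0 | obs) = 4/7

Enumerate traces; 96 have nonzero weight after conditioning:
  (X=0, Z=1, W=1, U=1, Y=0, V=0) weight 1/576
  (X=0, Z=1, W=1, U=1, Y=0, V=1) weight 1/864
  (X=0, Z=1, W=1, U=1, Y=0, V=2) weight 1/1728
  (X=0, Z=1, W=1, U=1, Y=0, V=3) weight 1/864
  (X=0, Z=1, W=1, U=1, Y=1, V=0) weight 1/576
  (X=0, Z=1, W=1, U=1, Y=1, V=1) weight 1/864
  (X=0, Z=1, W=1, U=1, Y=1, V=2) weight 1/1728
  (X=0, Z=1, W=1, U=1, Y=1, V=3) weight 1/864
  (X=1, Z=1, W=3, U=1, Y=0, V=0) weight 1/1152
  … 87 more
Group by X:
  weight(X=0) = 1/18
  weight(X=1) = 1/24
Total weight = 1/18 + 1/24 = 7/72
P(X=0 | obs) = 1/18 / 7/72 = 4/7
P(X=1 | obs) = 1/24 / 7/72 = 3/7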